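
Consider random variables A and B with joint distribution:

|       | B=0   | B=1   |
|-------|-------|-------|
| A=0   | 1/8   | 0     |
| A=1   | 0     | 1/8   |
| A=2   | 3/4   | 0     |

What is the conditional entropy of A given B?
Marginal P(B) (column sums):
  P(B=0) = 1/8 + 0 + 3/4 = 7/8
  P(B=1) = 0 + 1/8 + 0 = 1/8

H(A|B) = -Σ P(A,B)·log₂ P(A|B), where P(A|B) = P(A,B) / P(B)
  (cells with P(A,B) = 0 contribute 0)
  (A=0,B=0): P(A|B) = (1/8)/(7/8) = 1/7;  -(1/8)·log₂(1/7) = 0.3509
  (A=1,B=1): P(A|B) = (1/8)/(1/8) = 1;  -(1/8)·log₂(1) = 0.0000
  (A=2,B=0): P(A|B) = (3/4)/(7/8) = 6/7;  -(3/4)·log₂(6/7) = 0.1668
H(A|B) = 0.3509 + 0.0000 + 0.1668
  = 0.5177 bits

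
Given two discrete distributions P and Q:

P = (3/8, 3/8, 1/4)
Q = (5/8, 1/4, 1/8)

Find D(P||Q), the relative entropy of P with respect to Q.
D(P||Q) = Σ P(i) log₂(P(i)/Q(i))
  i=0: (3/8) × log₂((3/8)/(5/8)) = (3/8) × log₂(3/5) = -0.2764
  i=1: (3/8) × log₂((3/8)/(1/4)) = (3/8) × log₂(3/2) = 0.2194
  i=2: (1/4) × log₂((1/4)/(1/8)) = (1/4) × log₂(2) = 0.2500
D(P||Q) = -0.2764 + 0.2194 + 0.2500
  = 0.1930 bits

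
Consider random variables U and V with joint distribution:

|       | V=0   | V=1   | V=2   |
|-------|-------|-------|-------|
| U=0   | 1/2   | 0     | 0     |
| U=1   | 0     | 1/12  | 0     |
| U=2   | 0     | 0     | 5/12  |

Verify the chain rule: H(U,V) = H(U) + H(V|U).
Left side:
H(U,V) = -[(1/2)·log₂(1/2) + (1/12)·log₂(1/12) + (5/12)·log₂(5/12)]
  = 0.5000 + 0.2987 + 0.5263
  = 1.3250 bits

Right side:
Marginal P(U) (row sums):
  P(U=0) = 1/2 + 0 + 0 = 1/2
  P(U=1) = 0 + 1/12 + 0 = 1/12
  P(U=2) = 0 + 0 + 5/12 = 5/12
H(U) = -[(1/2)·log₂(1/2) + (1/12)·log₂(1/12) + (5/12)·log₂(5/12)]
  = 0.5000 + 0.2987 + 0.5263
  = 1.3250 bits
H(V|U) = -Σ P(U,V)·log₂ P(V|U), where P(V|U) = P(U,V) / P(U)
  (cells with P(U,V) = 0 contribute 0)
  (U=0,V=0): P(V|U) = (1/2)/(1/2) = 1;  -(1/2)·log₂(1) = 0.0000
  (U=1,V=1): P(V|U) = (1/12)/(1/12) = 1;  -(1/12)·log₂(1) = 0.0000
  (U=2,V=2): P(V|U) = (5/12)/(5/12) = 1;  -(5/12)·log₂(1) = 0.0000
H(V|U) = 0.0000 + 0.0000 + 0.0000
  = 0.0000 bits
H(U) + H(V|U) = 1.3250 + 0.0000 = 1.3250 bits

Both sides equal 1.3250 bits, so the chain rule holds ✓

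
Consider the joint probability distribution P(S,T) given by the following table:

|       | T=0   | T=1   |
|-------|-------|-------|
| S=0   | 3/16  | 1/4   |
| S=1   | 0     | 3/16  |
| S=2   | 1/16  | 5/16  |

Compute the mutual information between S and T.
Marginal P(S) (row sums):
  P(S=0) = 3/16 + 1/4 = 7/16
  P(S=1) = 0 + 3/16 = 3/16
  P(S=2) = 1/16 + 5/16 = 3/8
Marginal P(T) (column sums):
  P(T=0) = 3/16 + 0 + 1/16 = 1/4
  P(T=1) = 1/4 + 3/16 + 5/16 = 3/4

H(S) = -[(7/16)·log₂(7/16) + (3/16)·log₂(3/16) + (3/8)·log₂(3/8)]
  = 0.5218 + 0.4528 + 0.5306
  = 1.5052 bits
H(T) = -[(1/4)·log₂(1/4) + (3/4)·log₂(3/4)]
  = 0.5000 + 0.3113
  = 0.8113 bits
H(S,T) = -[(3/16)·log₂(3/16) + (1/4)·log₂(1/4) + (3/16)·log₂(3/16) + (1/16)·log₂(1/16) + (5/16)·log₂(5/16)]
  = 0.4528 + 0.5000 + 0.4528 + 0.2500 + 0.5244
  = 2.1800 bits

I(S;T) = H(S) + H(T) - H(S,T)
  = 1.5052 + 0.8113 - 2.1800
  = 0.1365 bits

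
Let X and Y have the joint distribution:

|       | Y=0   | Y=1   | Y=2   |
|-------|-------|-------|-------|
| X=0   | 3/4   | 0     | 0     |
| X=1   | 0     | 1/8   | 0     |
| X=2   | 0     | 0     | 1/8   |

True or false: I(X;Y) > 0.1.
Marginal P(X) (row sums):
  P(X=0) = 3/4 + 0 + 0 = 3/4
  P(X=1) = 0 + 1/8 + 0 = 1/8
  P(X=2) = 0 + 0 + 1/8 = 1/8
Marginal P(Y) (column sums):
  P(Y=0) = 3/4 + 0 + 0 = 3/4
  P(Y=1) = 0 + 1/8 + 0 = 1/8
  P(Y=2) = 0 + 0 + 1/8 = 1/8

H(X) = -[(3/4)·log₂(3/4) + (1/8)·log₂(1/8) + (1/8)·log₂(1/8)]
  = 0.3113 + 0.3750 + 0.3750
  = 1.0613 bits
H(Y) = -[(3/4)·log₂(3/4) + (1/8)·log₂(1/8) + (1/8)·log₂(1/8)]
  = 0.3113 + 0.3750 + 0.3750
  = 1.0613 bits
H(X,Y) = -[(3/4)·log₂(3/4) + (1/8)·log₂(1/8) + (1/8)·log₂(1/8)]
  = 0.3113 + 0.3750 + 0.3750
  = 1.0613 bits

I(X;Y) = H(X) + H(Y) - H(X,Y)
  = 1.0613 + 1.0613 - 1.0613
  = 1.0613 bits

True. I(X;Y) = 1.0613 bits, which is > 0.1 bits.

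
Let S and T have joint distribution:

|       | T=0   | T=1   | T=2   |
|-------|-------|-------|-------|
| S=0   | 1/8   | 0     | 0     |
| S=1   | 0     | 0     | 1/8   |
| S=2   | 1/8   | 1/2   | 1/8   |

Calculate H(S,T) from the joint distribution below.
H(S,T) = -Σ P(S,T) log₂ P(S,T), summed over the non-zero cells:
H(S,T) = -[(1/8)·log₂(1/8) + (1/8)·log₂(1/8) + (1/8)·log₂(1/8) + (1/2)·log₂(1/2) + (1/8)·log₂(1/8)]
  = 0.3750 + 0.3750 + 0.3750 + 0.5000 + 0.3750
  = 2.0000 bits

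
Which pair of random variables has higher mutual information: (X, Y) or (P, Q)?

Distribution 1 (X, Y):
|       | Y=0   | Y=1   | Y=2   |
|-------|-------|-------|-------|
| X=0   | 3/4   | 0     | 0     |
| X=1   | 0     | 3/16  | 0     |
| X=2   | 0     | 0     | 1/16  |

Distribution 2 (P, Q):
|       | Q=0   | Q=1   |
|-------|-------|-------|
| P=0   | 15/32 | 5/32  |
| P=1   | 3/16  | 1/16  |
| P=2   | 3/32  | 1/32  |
Distribution 1 (X, Y):
Marginal P(X) (row sums):
  P(X=0) = 3/4 + 0 + 0 = 3/4
  P(X=1) = 0 + 3/16 + 0 = 3/16
  P(X=2) = 0 + 0 + 1/16 = 1/16
Marginal P(Y) (column sums):
  P(Y=0) = 3/4 + 0 + 0 = 3/4
  P(Y=1) = 0 + 3/16 + 0 = 3/16
  P(Y=2) = 0 + 0 + 1/16 = 1/16

H(X) = -[(3/4)·log₂(3/4) + (3/16)·log₂(3/16) + (1/16)·log₂(1/16)]
  = 0.3113 + 0.4528 + 0.2500
  = 1.0141 bits
H(Y) = -[(3/4)·log₂(3/4) + (3/16)·log₂(3/16) + (1/16)·log₂(1/16)]
  = 0.3113 + 0.4528 + 0.2500
  = 1.0141 bits
H(X,Y) = -[(3/4)·log₂(3/4) + (3/16)·log₂(3/16) + (1/16)·log₂(1/16)]
  = 0.3113 + 0.4528 + 0.2500
  = 1.0141 bits

I(X;Y) = H(X) + H(Y) - H(X,Y)
  = 1.0141 + 1.0141 - 1.0141
  = 1.0141 bits

Distribution 2 (P, Q):
Marginal P(P) (row sums):
  P(P=0) = 15/32 + 5/32 = 5/8
  P(P=1) = 3/16 + 1/16 = 1/4
  P(P=2) = 3/32 + 1/32 = 1/8
Marginal P(Q) (column sums):
  P(Q=0) = 15/32 + 3/16 + 3/32 = 3/4
  P(Q=1) = 5/32 + 1/16 + 1/32 = 1/4

H(P) = -[(5/8)·log₂(5/8) + (1/4)·log₂(1/4) + (1/8)·log₂(1/8)]
  = 0.4238 + 0.5000 + 0.3750
  = 1.2988 bits
H(Q) = -[(3/4)·log₂(3/4) + (1/4)·log₂(1/4)]
  = 0.3113 + 0.5000
  = 0.8113 bits
H(P,Q) = -[(15/32)·log₂(15/32) + (5/32)·log₂(5/32) + (3/16)·log₂(3/16) + (1/16)·log₂(1/16) + (3/32)·log₂(3/32) + (1/32)·log₂(1/32)]
  = 0.5124 + 0.4184 + 0.4528 + 0.2500 + 0.3202 + 0.1563
  = 2.1101 bits

I(P;Q) = H(P) + H(Q) - H(P,Q)
  = 1.2988 + 0.8113 - 2.1101
  = 0.0000 bits

I(X;Y) = 1.0141 bits > I(P;Q) = 0.0000 bits, so (X, Y) has the higher mutual information (stronger dependence).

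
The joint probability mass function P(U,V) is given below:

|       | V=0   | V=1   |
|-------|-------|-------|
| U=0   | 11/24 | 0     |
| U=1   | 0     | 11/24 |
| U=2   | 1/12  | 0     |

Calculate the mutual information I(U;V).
Marginal P(U) (row sums):
  P(U=0) = 11/24 + 0 = 11/24
  P(U=1) = 0 + 11/24 = 11/24
  P(U=2) = 1/12 + 0 = 1/12
Marginal P(V) (column sums):
  P(V=0) = 11/24 + 0 + 1/12 = 13/24
  P(V=1) = 0 + 11/24 + 0 = 11/24

H(U) = -[(11/24)·log₂(11/24) + (11/24)·log₂(11/24) + (1/12)·log₂(1/12)]
  = 0.5159 + 0.5159 + 0.2987
  = 1.3305 bits
H(V) = -[(13/24)·log₂(13/24) + (11/24)·log₂(11/24)]
  = 0.4791 + 0.5159
  = 0.9950 bits
H(U,V) = -[(11/24)·log₂(11/24) + (11/24)·log₂(11/24) + (1/12)·log₂(1/12)]
  = 0.5159 + 0.5159 + 0.2987
  = 1.3305 bits

I(U;V) = H(U) + H(V) - H(U,V)
  = 1.3305 + 0.9950 - 1.3305
  = 0.9950 bits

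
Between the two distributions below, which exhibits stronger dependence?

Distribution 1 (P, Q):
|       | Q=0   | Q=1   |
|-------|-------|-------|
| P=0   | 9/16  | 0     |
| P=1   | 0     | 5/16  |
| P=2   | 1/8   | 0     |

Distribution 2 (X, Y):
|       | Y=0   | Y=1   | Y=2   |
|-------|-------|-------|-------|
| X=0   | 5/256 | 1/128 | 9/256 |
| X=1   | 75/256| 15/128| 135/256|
Distribution 1 (P, Q):
Marginal P(P) (row sums):
  P(P=0) = 9/16 + 0 = 9/16
  P(P=1) = 0 + 5/16 = 5/16
  P(P=2) = 1/8 + 0 = 1/8
Marginal P(Q) (column sums):
  P(Q=0) = 9/16 + 0 + 1/8 = 11/16
  P(Q=1) = 0 + 5/16 + 0 = 5/16

H(P) = -[(9/16)·log₂(9/16) + (5/16)·log₂(5/16) + (1/8)·log₂(1/8)]
  = 0.4669 + 0.5244 + 0.3750
  = 1.3663 bits
H(Q) = -[(11/16)·log₂(11/16) + (5/16)·log₂(5/16)]
  = 0.3716 + 0.5244
  = 0.8960 bits
H(P,Q) = -[(9/16)·log₂(9/16) + (5/16)·log₂(5/16) + (1/8)·log₂(1/8)]
  = 0.4669 + 0.5244 + 0.3750
  = 1.3663 bits

I(P;Q) = H(P) + H(Q) - H(P,Q)
  = 1.3663 + 0.8960 - 1.3663
  = 0.8960 bits

Distribution 2 (X, Y):
Marginal P(X) (row sums):
  P(X=0) = 5/256 + 1/128 + 9/256 = 1/16
  P(X=1) = 75/256 + 15/128 + 135/256 = 15/16
Marginal P(Y) (column sums):
  P(Y=0) = 5/256 + 75/256 = 5/16
  P(Y=1) = 1/128 + 15/128 = 1/8
  P(Y=2) = 9/256 + 135/256 = 9/16

H(X) = -[(1/16)·log₂(1/16) + (15/16)·log₂(15/16)]
  = 0.2500 + 0.0873
  = 0.3373 bits
H(Y) = -[(5/16)·log₂(5/16) + (1/8)·log₂(1/8) + (9/16)·log₂(9/16)]
  = 0.5244 + 0.3750 + 0.4669
  = 1.3663 bits
H(X,Y) = -[(5/256)·log₂(5/256) + (1/128)·log₂(1/128) + (9/256)·log₂(9/256) + (75/256)·log₂(75/256) + (15/128)·log₂(15/128) + (135/256)·log₂(135/256)]
  = 0.1109 + 0.0547 + 0.1698 + 0.5189 + 0.3625 + 0.4868
  = 1.7036 bits

I(X;Y) = H(X) + H(Y) - H(X,Y)
  = 0.3373 + 1.3663 - 1.7036
  = 0.0000 bits

I(P;Q) = 0.8960 bits > I(X;Y) = 0.0000 bits, so (P, Q) has the higher mutual information (stronger dependence).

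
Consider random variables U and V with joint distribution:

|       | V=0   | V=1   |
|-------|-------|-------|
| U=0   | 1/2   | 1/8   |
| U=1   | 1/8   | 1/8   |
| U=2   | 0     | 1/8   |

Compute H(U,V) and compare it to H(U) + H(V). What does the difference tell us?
Marginal P(U) (row sums):
  P(U=0) = 1/2 + 1/8 = 5/8
  P(U=1) = 1/8 + 1/8 = 1/4
  P(U=2) = 0 + 1/8 = 1/8
Marginal P(V) (column sums):
  P(V=0) = 1/2 + 1/8 + 0 = 5/8
  P(V=1) = 1/8 + 1/8 + 1/8 = 3/8

H(U,V) = -[(1/2)·log₂(1/2) + (1/8)·log₂(1/8) + (1/8)·log₂(1/8) + (1/8)·log₂(1/8) + (1/8)·log₂(1/8)]
  = 0.5000 + 0.3750 + 0.3750 + 0.3750 + 0.3750
  = 2.0000 bits
H(U) = -[(5/8)·log₂(5/8) + (1/4)·log₂(1/4) + (1/8)·log₂(1/8)]
  = 0.4238 + 0.5000 + 0.3750
  = 1.2988 bits
H(V) = -[(5/8)·log₂(5/8) + (3/8)·log₂(3/8)]
  = 0.4238 + 0.5306
  = 0.9544 bits

H(U) + H(V) = 1.2988 + 0.9544 = 2.2532 bits
Difference: H(U) + H(V) - H(U,V) = 2.2532 - 2.0000 = 0.2532 bits = I(U;V)

The difference is the mutual information; it is positive here, so U and V are dependent (knowing one reduces uncertainty about the other by 0.2532 bits).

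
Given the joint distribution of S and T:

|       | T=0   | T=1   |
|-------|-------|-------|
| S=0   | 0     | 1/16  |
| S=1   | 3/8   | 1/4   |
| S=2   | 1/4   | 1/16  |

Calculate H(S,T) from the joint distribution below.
H(S,T) = -Σ P(S,T) log₂ P(S,T), summed over the non-zero cells:
H(S,T) = -[(1/16)·log₂(1/16) + (3/8)·log₂(3/8) + (1/4)·log₂(1/4) + (1/4)·log₂(1/4) + (1/16)·log₂(1/16)]
  = 0.2500 + 0.5306 + 0.5000 + 0.5000 + 0.2500
  = 2.0306 bits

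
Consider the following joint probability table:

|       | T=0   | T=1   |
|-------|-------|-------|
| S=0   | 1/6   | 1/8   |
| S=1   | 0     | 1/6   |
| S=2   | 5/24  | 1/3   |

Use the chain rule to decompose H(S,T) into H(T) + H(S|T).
By the chain rule: H(S,T) = H(T) + H(S|T)

Marginal P(T) (column sums):
  P(T=0) = 1/6 + 0 + 5/24 = 3/8
  P(T=1) = 1/8 + 1/6 + 1/3 = 5/8
H(T) = -[(3/8)·log₂(3/8) + (5/8)·log₂(5/8)]
  = 0.5306 + 0.4238
  = 0.9544 bits
H(S|T) = -Σ P(S,T)·log₂ P(S|T), where P(S|T) = P(S,T) / P(T)
  (cells with P(S,T) = 0 contribute 0)
  (S=0,T=0): P(S|T) = (1/6)/(3/8) = 4/9;  -(1/6)·log₂(4/9) = 0.1950
  (S=0,T=1): P(S|T) = (1/8)/(5/8) = 1/5;  -(1/8)·log₂(1/5) = 0.2902
  (S=1,T=1): P(S|T) = (1/6)/(5/8) = 4/15;  -(1/6)·log₂(4/15) = 0.3178
  (S=2,T=0): P(S|T) = (5/24)/(3/8) = 5/9;  -(5/24)·log₂(5/9) = 0.1767
  (S=2,T=1): P(S|T) = (1/3)/(5/8) = 8/15;  -(1/3)·log₂(8/15) = 0.3023
H(S|T) = 0.1950 + 0.2902 + 0.3178 + 0.1767 + 0.3023
  = 1.2820 bits

H(S,T) = H(T) + H(S|T) = 0.9544 + 1.2820 = 2.2364 bits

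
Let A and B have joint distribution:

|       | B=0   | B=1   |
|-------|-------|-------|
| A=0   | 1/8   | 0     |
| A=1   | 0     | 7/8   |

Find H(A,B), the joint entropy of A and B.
H(A,B) = -Σ P(A,B) log₂ P(A,B), summed over the non-zero cells:
H(A,B) = -[(1/8)·log₂(1/8) + (7/8)·log₂(7/8)]
  = 0.3750 + 0.1686
  = 0.5436 bits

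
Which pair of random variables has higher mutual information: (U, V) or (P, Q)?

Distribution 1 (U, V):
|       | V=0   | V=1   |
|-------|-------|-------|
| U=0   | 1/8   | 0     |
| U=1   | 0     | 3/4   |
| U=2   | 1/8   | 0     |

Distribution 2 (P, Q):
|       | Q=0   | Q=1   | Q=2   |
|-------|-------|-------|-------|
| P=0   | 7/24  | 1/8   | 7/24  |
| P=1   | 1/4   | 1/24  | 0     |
Distribution 1 (U, V):
Marginal P(U) (row sums):
  P(U=0) = 1/8 + 0 = 1/8
  P(U=1) = 0 + 3/4 = 3/4
  P(U=2) = 1/8 + 0 = 1/8
Marginal P(V) (column sums):
  P(V=0) = 1/8 + 0 + 1/8 = 1/4
  P(V=1) = 0 + 3/4 + 0 = 3/4

H(U) = -[(1/8)·log₂(1/8) + (3/4)·log₂(3/4) + (1/8)·log₂(1/8)]
  = 0.3750 + 0.3113 + 0.3750
  = 1.0613 bits
H(V) = -[(1/4)·log₂(1/4) + (3/4)·log₂(3/4)]
  = 0.5000 + 0.3113
  = 0.8113 bits
H(U,V) = -[(1/8)·log₂(1/8) + (3/4)·log₂(3/4) + (1/8)·log₂(1/8)]
  = 0.3750 + 0.3113 + 0.3750
  = 1.0613 bits

I(U;V) = H(U) + H(V) - H(U,V)
  = 1.0613 + 0.8113 - 1.0613
  = 0.8113 bits

Distribution 2 (P, Q):
Marginal P(P) (row sums):
  P(P=0) = 7/24 + 1/8 + 7/24 = 17/24
  P(P=1) = 1/4 + 1/24 + 0 = 7/24
Marginal P(Q) (column sums):
  P(Q=0) = 7/24 + 1/4 = 13/24
  P(Q=1) = 1/8 + 1/24 = 1/6
  P(Q=2) = 7/24 + 0 = 7/24

H(P) = -[(17/24)·log₂(17/24) + (7/24)·log₂(7/24)]
  = 0.3524 + 0.5185
  = 0.8709 bits
H(Q) = -[(13/24)·log₂(13/24) + (1/6)·log₂(1/6) + (7/24)·log₂(7/24)]
  = 0.4791 + 0.4308 + 0.5185
  = 1.4284 bits
H(P,Q) = -[(7/24)·log₂(7/24) + (1/8)·log₂(1/8) + (7/24)·log₂(7/24) + (1/4)·log₂(1/4) + (1/24)·log₂(1/24)]
  = 0.5185 + 0.3750 + 0.5185 + 0.5000 + 0.1910
  = 2.1030 bits

I(P;Q) = H(P) + H(Q) - H(P,Q)
  = 0.8709 + 1.4284 - 2.1030
  = 0.1963 bits

I(U;V) = 0.8113 bits > I(P;Q) = 0.1963 bits, so (U, V) has the higher mutual information (stronger dependence).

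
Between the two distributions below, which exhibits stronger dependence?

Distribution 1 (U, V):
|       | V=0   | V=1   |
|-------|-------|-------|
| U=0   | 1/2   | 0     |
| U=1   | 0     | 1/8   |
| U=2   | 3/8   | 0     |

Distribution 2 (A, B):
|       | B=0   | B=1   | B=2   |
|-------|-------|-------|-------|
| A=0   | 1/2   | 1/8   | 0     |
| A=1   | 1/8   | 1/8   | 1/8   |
Distribution 1 (U, V):
Marginal P(U) (row sums):
  P(U=0) = 1/2 + 0 = 1/2
  P(U=1) = 0 + 1/8 = 1/8
  P(U=2) = 3/8 + 0 = 3/8
Marginal P(V) (column sums):
  P(V=0) = 1/2 + 0 + 3/8 = 7/8
  P(V=1) = 0 + 1/8 + 0 = 1/8

H(U) = -[(1/2)·log₂(1/2) + (1/8)·log₂(1/8) + (3/8)·log₂(3/8)]
  = 0.5000 + 0.3750 + 0.5306
  = 1.4056 bits
H(V) = -[(7/8)·log₂(7/8) + (1/8)·log₂(1/8)]
  = 0.1686 + 0.3750
  = 0.5436 bits
H(U,V) = -[(1/2)·log₂(1/2) + (1/8)·log₂(1/8) + (3/8)·log₂(3/8)]
  = 0.5000 + 0.3750 + 0.5306
  = 1.4056 bits

I(U;V) = H(U) + H(V) - H(U,V)
  = 1.4056 + 0.5436 - 1.4056
  = 0.5436 bits

Distribution 2 (A, B):
Marginal P(A) (row sums):
  P(A=0) = 1/2 + 1/8 + 0 = 5/8
  P(A=1) = 1/8 + 1/8 + 1/8 = 3/8
Marginal P(B) (column sums):
  P(B=0) = 1/2 + 1/8 = 5/8
  P(B=1) = 1/8 + 1/8 = 1/4
  P(B=2) = 0 + 1/8 = 1/8

H(A) = -[(5/8)·log₂(5/8) + (3/8)·log₂(3/8)]
  = 0.4238 + 0.5306
  = 0.9544 bits
H(B) = -[(5/8)·log₂(5/8) + (1/4)·log₂(1/4) + (1/8)·log₂(1/8)]
  = 0.4238 + 0.5000 + 0.3750
  = 1.2988 bits
H(A,B) = -[(1/2)·log₂(1/2) + (1/8)·log₂(1/8) + (1/8)·log₂(1/8) + (1/8)·log₂(1/8) + (1/8)·log₂(1/8)]
  = 0.5000 + 0.3750 + 0.3750 + 0.3750 + 0.3750
  = 2.0000 bits

I(A;B) = H(A) + H(B) - H(A,B)
  = 0.9544 + 1.2988 - 2.0000
  = 0.2532 bits

I(U;V) = 0.5436 bits > I(A;B) = 0.2532 bits, so (U, V) has the higher mutual information (stronger dependence).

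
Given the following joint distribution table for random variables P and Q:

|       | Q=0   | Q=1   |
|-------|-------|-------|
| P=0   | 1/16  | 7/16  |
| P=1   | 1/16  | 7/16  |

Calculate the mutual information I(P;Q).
Marginal P(P) (row sums):
  P(P=0) = 1/16 + 7/16 = 1/2
  P(P=1) = 1/16 + 7/16 = 1/2
Marginal P(Q) (column sums):
  P(Q=0) = 1/16 + 1/16 = 1/8
  P(Q=1) = 7/16 + 7/16 = 7/8

H(P) = -[(1/2)·log₂(1/2) + (1/2)·log₂(1/2)]
  = 0.5000 + 0.5000
  = 1.0000 bits
H(Q) = -[(1/8)·log₂(1/8) + (7/8)·log₂(7/8)]
  = 0.3750 + 0.1686
  = 0.5436 bits
H(P,Q) = -[(1/16)·log₂(1/16) + (7/16)·log₂(7/16) + (1/16)·log₂(1/16) + (7/16)·log₂(7/16)]
  = 0.2500 + 0.5218 + 0.2500 + 0.5218
  = 1.5436 bits

I(P;Q) = H(P) + H(Q) - H(P,Q)
  = 1.0000 + 0.5436 - 1.5436
  = 0.0000 bits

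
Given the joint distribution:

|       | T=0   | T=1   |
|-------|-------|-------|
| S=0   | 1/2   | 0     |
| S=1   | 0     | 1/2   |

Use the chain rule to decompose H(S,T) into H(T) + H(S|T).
By the chain rule: H(S,T) = H(T) + H(S|T)

Marginal P(T) (column sums):
  P(T=0) = 1/2 + 0 = 1/2
  P(T=1) = 0 + 1/2 = 1/2
H(T) = -[(1/2)·log₂(1/2) + (1/2)·log₂(1/2)]
  = 0.5000 + 0.5000
  = 1.0000 bits
H(S|T) = -Σ P(S,T)·log₂ P(S|T), where P(S|T) = P(S,T) / P(T)
  (cells with P(S,T) = 0 contribute 0)
  (S=0,T=0): P(S|T) = (1/2)/(1/2) = 1;  -(1/2)·log₂(1) = 0.0000
  (S=1,T=1): P(S|T) = (1/2)/(1/2) = 1;  -(1/2)·log₂(1) = 0.0000
H(S|T) = 0.0000 + 0.0000
  = 0.0000 bits

H(S,T) = H(T) + H(S|T) = 1.0000 + 0.0000 = 1.0000 bits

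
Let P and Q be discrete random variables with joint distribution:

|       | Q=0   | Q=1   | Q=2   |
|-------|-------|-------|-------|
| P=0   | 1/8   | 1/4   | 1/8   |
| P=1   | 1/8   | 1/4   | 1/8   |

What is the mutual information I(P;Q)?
Marginal P(P) (row sums):
  P(P=0) = 1/8 + 1/4 + 1/8 = 1/2
  P(P=1) = 1/8 + 1/4 + 1/8 = 1/2
Marginal P(Q) (column sums):
  P(Q=0) = 1/8 + 1/8 = 1/4
  P(Q=1) = 1/4 + 1/4 = 1/2
  P(Q=2) = 1/8 + 1/8 = 1/4

H(P) = -[(1/2)·log₂(1/2) + (1/2)·log₂(1/2)]
  = 0.5000 + 0.5000
  = 1.0000 bits
H(Q) = -[(1/4)·log₂(1/4) + (1/2)·log₂(1/2) + (1/4)·log₂(1/4)]
  = 0.5000 + 0.5000 + 0.5000
  = 1.5000 bits
H(P,Q) = -[(1/8)·log₂(1/8) + (1/4)·log₂(1/4) + (1/8)·log₂(1/8) + (1/8)·log₂(1/8) + (1/4)·log₂(1/4) + (1/8)·log₂(1/8)]
  = 0.3750 + 0.5000 + 0.3750 + 0.3750 + 0.5000 + 0.3750
  = 2.5000 bits

I(P;Q) = H(P) + H(Q) - H(P,Q)
  = 1.0000 + 1.5000 - 2.5000
  = 0.0000 bits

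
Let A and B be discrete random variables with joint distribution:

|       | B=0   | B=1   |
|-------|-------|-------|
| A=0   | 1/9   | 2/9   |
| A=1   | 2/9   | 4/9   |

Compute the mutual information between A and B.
Marginal P(A) (row sums):
  P(A=0) = 1/9 + 2/9 = 1/3
  P(A=1) = 2/9 + 4/9 = 2/3
Marginal P(B) (column sums):
  P(B=0) = 1/9 + 2/9 = 1/3
  P(B=1) = 2/9 + 4/9 = 2/3

H(A) = -[(1/3)·log₂(1/3) + (2/3)·log₂(2/3)]
  = 0.5283 + 0.3900
  = 0.9183 bits
H(B) = -[(1/3)·log₂(1/3) + (2/3)·log₂(2/3)]
  = 0.5283 + 0.3900
  = 0.9183 bits
H(A,B) = -[(1/9)·log₂(1/9) + (2/9)·log₂(2/9) + (2/9)·log₂(2/9) + (4/9)·log₂(4/9)]
  = 0.3522 + 0.4822 + 0.4822 + 0.5200
  = 1.8366 bits

I(A;B) = H(A) + H(B) - H(A,B)
  = 0.9183 + 0.9183 - 1.8366
  = 0.0000 bits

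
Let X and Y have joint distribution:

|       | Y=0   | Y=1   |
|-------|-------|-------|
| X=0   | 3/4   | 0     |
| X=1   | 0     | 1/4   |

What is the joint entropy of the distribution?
H(X,Y) = -Σ P(X,Y) log₂ P(X,Y), summed over the non-zero cells:
H(X,Y) = -[(3/4)·log₂(3/4) + (1/4)·log₂(1/4)]
  = 0.3113 + 0.5000
  = 0.8113 bits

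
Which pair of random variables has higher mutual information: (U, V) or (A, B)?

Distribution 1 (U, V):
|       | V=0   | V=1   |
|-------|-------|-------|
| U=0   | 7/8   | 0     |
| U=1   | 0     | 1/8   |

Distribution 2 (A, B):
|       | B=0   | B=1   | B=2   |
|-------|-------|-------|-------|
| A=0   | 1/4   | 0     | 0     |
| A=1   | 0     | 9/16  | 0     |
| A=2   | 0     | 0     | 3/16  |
Distribution 1 (U, V):
Marginal P(U) (row sums):
  P(U=0) = 7/8 + 0 = 7/8
  P(U=1) = 0 + 1/8 = 1/8
Marginal P(V) (column sums):
  P(V=0) = 7/8 + 0 = 7/8
  P(V=1) = 0 + 1/8 = 1/8

H(U) = -[(7/8)·log₂(7/8) + (1/8)·log₂(1/8)]
  = 0.1686 + 0.3750
  = 0.5436 bits
H(V) = -[(7/8)·log₂(7/8) + (1/8)·log₂(1/8)]
  = 0.1686 + 0.3750
  = 0.5436 bits
H(U,V) = -[(7/8)·log₂(7/8) + (1/8)·log₂(1/8)]
  = 0.1686 + 0.3750
  = 0.5436 bits

I(U;V) = H(U) + H(V) - H(U,V)
  = 0.5436 + 0.5436 - 0.5436
  = 0.5436 bits

Distribution 2 (A, B):
Marginal P(A) (row sums):
  P(A=0) = 1/4 + 0 + 0 = 1/4
  P(A=1) = 0 + 9/16 + 0 = 9/16
  P(A=2) = 0 + 0 + 3/16 = 3/16
Marginal P(B) (column sums):
  P(B=0) = 1/4 + 0 + 0 = 1/4
  P(B=1) = 0 + 9/16 + 0 = 9/16
  P(B=2) = 0 + 0 + 3/16 = 3/16

H(A) = -[(1/4)·log₂(1/4) + (9/16)·log₂(9/16) + (3/16)·log₂(3/16)]
  = 0.5000 + 0.4669 + 0.4528
  = 1.4197 bits
H(B) = -[(1/4)·log₂(1/4) + (9/16)·log₂(9/16) + (3/16)·log₂(3/16)]
  = 0.5000 + 0.4669 + 0.4528
  = 1.4197 bits
H(A,B) = -[(1/4)·log₂(1/4) + (9/16)·log₂(9/16) + (3/16)·log₂(3/16)]
  = 0.5000 + 0.4669 + 0.4528
  = 1.4197 bits

I(A;B) = H(A) + H(B) - H(A,B)
  = 1.4197 + 1.4197 - 1.4197
  = 1.4197 bits

I(A;B) = 1.4197 bits > I(U;V) = 0.5436 bits, so (A, B) has the higher mutual information (stronger dependence).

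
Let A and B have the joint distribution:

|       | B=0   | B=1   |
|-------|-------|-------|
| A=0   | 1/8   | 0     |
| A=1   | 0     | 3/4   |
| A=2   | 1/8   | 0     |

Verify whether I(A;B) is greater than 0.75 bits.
Marginal P(A) (row sums):
  P(A=0) = 1/8 + 0 = 1/8
  P(A=1) = 0 + 3/4 = 3/4
  P(A=2) = 1/8 + 0 = 1/8
Marginal P(B) (column sums):
  P(B=0) = 1/8 + 0 + 1/8 = 1/4
  P(B=1) = 0 + 3/4 + 0 = 3/4

H(A) = -[(1/8)·log₂(1/8) + (3/4)·log₂(3/4) + (1/8)·log₂(1/8)]
  = 0.3750 + 0.3113 + 0.3750
  = 1.0613 bits
H(B) = -[(1/4)·log₂(1/4) + (3/4)·log₂(3/4)]
  = 0.5000 + 0.3113
  = 0.8113 bits
H(A,B) = -[(1/8)·log₂(1/8) + (3/4)·log₂(3/4) + (1/8)·log₂(1/8)]
  = 0.3750 + 0.3113 + 0.3750
  = 1.0613 bits

I(A;B) = H(A) + H(B) - H(A,B)
  = 1.0613 + 0.8113 - 1.0613
  = 0.8113 bits

Yes. I(A;B) = 0.8113 bits, which is > 0.75 bits.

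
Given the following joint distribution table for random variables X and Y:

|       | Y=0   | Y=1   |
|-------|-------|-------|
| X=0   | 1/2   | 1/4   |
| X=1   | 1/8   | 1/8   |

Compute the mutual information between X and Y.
Marginal P(X) (row sums):
  P(X=0) = 1/2 + 1/4 = 3/4
  P(X=1) = 1/8 + 1/8 = 1/4
Marginal P(Y) (column sums):
  P(Y=0) = 1/2 + 1/8 = 5/8
  P(Y=1) = 1/4 + 1/8 = 3/8

H(X) = -[(3/4)·log₂(3/4) + (1/4)·log₂(1/4)]
  = 0.3113 + 0.5000
  = 0.8113 bits
H(Y) = -[(5/8)·log₂(5/8) + (3/8)·log₂(3/8)]
  = 0.4238 + 0.5306
  = 0.9544 bits
H(X,Y) = -[(1/2)·log₂(1/2) + (1/4)·log₂(1/4) + (1/8)·log₂(1/8) + (1/8)·log₂(1/8)]
  = 0.5000 + 0.5000 + 0.3750 + 0.3750
  = 1.7500 bits

I(X;Y) = H(X) + H(Y) - H(X,Y)
  = 0.8113 + 0.9544 - 1.7500
  = 0.0157 bits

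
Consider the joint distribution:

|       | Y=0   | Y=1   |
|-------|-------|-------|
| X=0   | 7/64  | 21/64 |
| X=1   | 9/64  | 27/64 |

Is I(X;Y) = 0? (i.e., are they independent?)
Marginal P(X) (row sums):
  P(X=0) = 7/64 + 21/64 = 7/16
  P(X=1) = 9/64 + 27/64 = 9/16
Marginal P(Y) (column sums):
  P(Y=0) = 7/64 + 9/64 = 1/4
  P(Y=1) = 21/64 + 27/64 = 3/4

X and Y are independent iff P(X=i,Y=j) = P(X=i)·P(Y=j) for every cell.
  P(X=0)·P(Y=0) = 7/16 × 1/4 = 7/64 = P(X=0,Y=0) ✓
  P(X=0)·P(Y=1) = 7/16 × 3/4 = 21/64 = P(X=0,Y=1) ✓
  P(X=1)·P(Y=0) = 9/16 × 1/4 = 9/64 = P(X=1,Y=0) ✓
  P(X=1)·P(Y=1) = 9/16 × 3/4 = 27/64 = P(X=1,Y=1) ✓

Yes, X and Y are independent: every cell factors, so I(X;Y) = 0 bits.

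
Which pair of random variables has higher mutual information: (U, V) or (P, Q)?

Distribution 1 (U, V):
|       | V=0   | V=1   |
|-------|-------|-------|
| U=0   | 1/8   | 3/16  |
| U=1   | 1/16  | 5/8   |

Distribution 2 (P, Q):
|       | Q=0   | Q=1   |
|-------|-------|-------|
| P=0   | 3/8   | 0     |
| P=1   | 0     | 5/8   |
Distribution 1 (U, V):
Marginal P(U) (row sums):
  P(U=0) = 1/8 + 3/16 = 5/16
  P(U=1) = 1/16 + 5/8 = 11/16
Marginal P(V) (column sums):
  P(V=0) = 1/8 + 1/16 = 3/16
  P(V=1) = 3/16 + 5/8 = 13/16

H(U) = -[(5/16)·log₂(5/16) + (11/16)·log₂(11/16)]
  = 0.5244 + 0.3716
  = 0.8960 bits
H(V) = -[(3/16)·log₂(3/16) + (13/16)·log₂(13/16)]
  = 0.4528 + 0.2434
  = 0.6962 bits
H(U,V) = -[(1/8)·log₂(1/8) + (3/16)·log₂(3/16) + (1/16)·log₂(1/16) + (5/8)·log₂(5/8)]
  = 0.3750 + 0.4528 + 0.2500 + 0.4238
  = 1.5016 bits

I(U;V) = H(U) + H(V) - H(U,V)
  = 0.8960 + 0.6962 - 1.5016
  = 0.0906 bits

Distribution 2 (P, Q):
Marginal P(P) (row sums):
  P(P=0) = 3/8 + 0 = 3/8
  P(P=1) = 0 + 5/8 = 5/8
Marginal P(Q) (column sums):
  P(Q=0) = 3/8 + 0 = 3/8
  P(Q=1) = 0 + 5/8 = 5/8

H(P) = -[(3/8)·log₂(3/8) + (5/8)·log₂(5/8)]
  = 0.5306 + 0.4238
  = 0.9544 bits
H(Q) = -[(3/8)·log₂(3/8) + (5/8)·log₂(5/8)]
  = 0.5306 + 0.4238
  = 0.9544 bits
H(P,Q) = -[(3/8)·log₂(3/8) + (5/8)·log₂(5/8)]
  = 0.5306 + 0.4238
  = 0.9544 bits

I(P;Q) = H(P) + H(Q) - H(P,Q)
  = 0.9544 + 0.9544 - 0.9544
  = 0.9544 bits

I(P;Q) = 0.9544 bits > I(U;V) = 0.0906 bits, so (P, Q) has the higher mutual information (stronger dependence).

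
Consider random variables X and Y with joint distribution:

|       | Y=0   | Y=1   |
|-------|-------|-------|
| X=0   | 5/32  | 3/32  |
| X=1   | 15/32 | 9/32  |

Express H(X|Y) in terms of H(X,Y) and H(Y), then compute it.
H(X|Y) = H(X,Y) - H(Y)

Marginal P(Y) (column sums):
  P(Y=0) = 5/32 + 15/32 = 5/8
  P(Y=1) = 3/32 + 9/32 = 3/8

H(X,Y) = -[(5/32)·log₂(5/32) + (3/32)·log₂(3/32) + (15/32)·log₂(15/32) + (9/32)·log₂(9/32)]
  = 0.4184 + 0.3202 + 0.5124 + 0.5147
  = 1.7657 bits
H(Y) = -[(5/8)·log₂(5/8) + (3/8)·log₂(3/8)]
  = 0.4238 + 0.5306
  = 0.9544 bits

H(X|Y) = 1.7657 - 0.9544 = 0.8113 bits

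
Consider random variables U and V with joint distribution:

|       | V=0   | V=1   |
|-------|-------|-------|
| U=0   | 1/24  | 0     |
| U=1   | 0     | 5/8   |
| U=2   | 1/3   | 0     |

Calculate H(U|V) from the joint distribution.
Marginal P(V) (column sums):
  P(V=0) = 1/24 + 0 + 1/3 = 3/8
  P(V=1) = 0 + 5/8 + 0 = 5/8

H(U|V) = -Σ P(U,V)·log₂ P(U|V), where P(U|V) = P(U,V) / P(V)
  (cells with P(U,V) = 0 contribute 0)
  (U=0,V=0): P(U|V) = (1/24)/(3/8) = 1/9;  -(1/24)·log₂(1/9) = 0.1321
  (U=1,V=1): P(U|V) = (5/8)/(5/8) = 1;  -(5/8)·log₂(1) = 0.0000
  (U=2,V=0): P(U|V) = (1/3)/(3/8) = 8/9;  -(1/3)·log₂(8/9) = 0.0566
H(U|V) = 0.1321 + 0.0000 + 0.0566
  = 0.1887 bits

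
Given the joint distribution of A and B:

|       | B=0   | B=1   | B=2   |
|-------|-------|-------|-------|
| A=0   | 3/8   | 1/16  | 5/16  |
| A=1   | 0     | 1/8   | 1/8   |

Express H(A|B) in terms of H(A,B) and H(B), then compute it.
H(A|B) = H(A,B) - H(B)

Marginal P(B) (column sums):
  P(B=0) = 3/8 + 0 = 3/8
  P(B=1) = 1/16 + 1/8 = 3/16
  P(B=2) = 5/16 + 1/8 = 7/16

H(A,B) = -[(3/8)·log₂(3/8) + (1/16)·log₂(1/16) + (5/16)·log₂(5/16) + (1/8)·log₂(1/8) + (1/8)·log₂(1/8)]
  = 0.5306 + 0.2500 + 0.5244 + 0.3750 + 0.3750
  = 2.0550 bits
H(B) = -[(3/8)·log₂(3/8) + (3/16)·log₂(3/16) + (7/16)·log₂(7/16)]
  = 0.5306 + 0.4528 + 0.5218
  = 1.5052 bits

H(A|B) = 2.0550 - 1.5052 = 0.5498 bits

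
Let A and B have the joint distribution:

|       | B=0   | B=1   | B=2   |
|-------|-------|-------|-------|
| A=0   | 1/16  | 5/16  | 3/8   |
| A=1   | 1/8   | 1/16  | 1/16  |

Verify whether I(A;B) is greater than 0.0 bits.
Marginal P(A) (row sums):
  P(A=0) = 1/16 + 5/16 + 3/8 = 3/4
  P(A=1) = 1/8 + 1/16 + 1/16 = 1/4
Marginal P(B) (column sums):
  P(B=0) = 1/16 + 1/8 = 3/16
  P(B=1) = 5/16 + 1/16 = 3/8
  P(B=2) = 3/8 + 1/16 = 7/16

H(A) = -[(3/4)·log₂(3/4) + (1/4)·log₂(1/4)]
  = 0.3113 + 0.5000
  = 0.8113 bits
H(B) = -[(3/16)·log₂(3/16) + (3/8)·log₂(3/8) + (7/16)·log₂(7/16)]
  = 0.4528 + 0.5306 + 0.5218
  = 1.5052 bits
H(A,B) = -[(1/16)·log₂(1/16) + (5/16)·log₂(5/16) + (3/8)·log₂(3/8) + (1/8)·log₂(1/8) + (1/16)·log₂(1/16) + (1/16)·log₂(1/16)]
  = 0.2500 + 0.5244 + 0.5306 + 0.3750 + 0.2500 + 0.2500
  = 2.1800 bits

I(A;B) = H(A) + H(B) - H(A,B)
  = 0.8113 + 1.5052 - 2.1800
  = 0.1365 bits

Yes. I(A;B) = 0.1365 bits, which is > 0.0 bits.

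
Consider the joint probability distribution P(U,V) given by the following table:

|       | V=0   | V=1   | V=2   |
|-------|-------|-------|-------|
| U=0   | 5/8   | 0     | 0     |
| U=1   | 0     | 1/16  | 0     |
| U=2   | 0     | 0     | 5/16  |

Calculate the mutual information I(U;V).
Marginal P(U) (row sums):
  P(U=0) = 5/8 + 0 + 0 = 5/8
  P(U=1) = 0 + 1/16 + 0 = 1/16
  P(U=2) = 0 + 0 + 5/16 = 5/16
Marginal P(V) (column sums):
  P(V=0) = 5/8 + 0 + 0 = 5/8
  P(V=1) = 0 + 1/16 + 0 = 1/16
  P(V=2) = 0 + 0 + 5/16 = 5/16

H(U) = -[(5/8)·log₂(5/8) + (1/16)·log₂(1/16) + (5/16)·log₂(5/16)]
  = 0.4238 + 0.2500 + 0.5244
  = 1.1982 bits
H(V) = -[(5/8)·log₂(5/8) + (1/16)·log₂(1/16) + (5/16)·log₂(5/16)]
  = 0.4238 + 0.2500 + 0.5244
  = 1.1982 bits
H(U,V) = -[(5/8)·log₂(5/8) + (1/16)·log₂(1/16) + (5/16)·log₂(5/16)]
  = 0.4238 + 0.2500 + 0.5244
  = 1.1982 bits

I(U;V) = H(U) + H(V) - H(U,V)
  = 1.1982 + 1.1982 - 1.1982
  = 1.1982 bits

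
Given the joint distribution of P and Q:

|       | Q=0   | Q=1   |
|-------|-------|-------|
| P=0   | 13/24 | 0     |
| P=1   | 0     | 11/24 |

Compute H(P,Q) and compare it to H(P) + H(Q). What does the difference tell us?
Marginal P(P) (row sums):
  P(P=0) = 13/24 + 0 = 13/24
  P(P=1) = 0 + 11/24 = 11/24
Marginal P(Q) (column sums):
  P(Q=0) = 13/24 + 0 = 13/24
  P(Q=1) = 0 + 11/24 = 11/24

H(P,Q) = -[(13/24)·log₂(13/24) + (11/24)·log₂(11/24)]
  = 0.4791 + 0.5159
  = 0.9950 bits
H(P) = -[(13/24)·log₂(13/24) + (11/24)·log₂(11/24)]
  = 0.4791 + 0.5159
  = 0.9950 bits
H(Q) = -[(13/24)·log₂(13/24) + (11/24)·log₂(11/24)]
  = 0.4791 + 0.5159
  = 0.9950 bits

H(P) + H(Q) = 0.9950 + 0.9950 = 1.9900 bits
Difference: H(P) + H(Q) - H(P,Q) = 1.9900 - 0.9950 = 0.9950 bits = I(P;Q)

The difference is the mutual information; it is positive here, so P and Q are dependent (knowing one reduces uncertainty about the other by 0.9950 bits).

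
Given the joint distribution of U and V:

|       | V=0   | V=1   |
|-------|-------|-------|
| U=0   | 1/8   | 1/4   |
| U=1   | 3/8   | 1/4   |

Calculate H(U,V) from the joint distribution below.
H(U,V) = -Σ P(U,V) log₂ P(U,V), summed over the non-zero cells:
H(U,V) = -[(1/8)·log₂(1/8) + (1/4)·log₂(1/4) + (3/8)·log₂(3/8) + (1/4)·log₂(1/4)]
  = 0.3750 + 0.5000 + 0.5306 + 0.5000
  = 1.9056 bits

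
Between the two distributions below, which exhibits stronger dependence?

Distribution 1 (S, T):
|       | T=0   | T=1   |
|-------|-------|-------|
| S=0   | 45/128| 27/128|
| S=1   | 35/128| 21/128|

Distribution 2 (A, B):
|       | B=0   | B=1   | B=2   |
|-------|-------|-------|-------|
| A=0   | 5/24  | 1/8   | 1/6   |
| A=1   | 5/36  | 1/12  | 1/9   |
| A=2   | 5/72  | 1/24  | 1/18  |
Distribution 1 (S, T):
Marginal P(S) (row sums):
  P(S=0) = 45/128 + 27/128 = 9/16
  P(S=1) = 35/128 + 21/128 = 7/16
Marginal P(T) (column sums):
  P(T=0) = 45/128 + 35/128 = 5/8
  P(T=1) = 27/128 + 21/128 = 3/8

H(S) = -[(9/16)·log₂(9/16) + (7/16)·log₂(7/16)]
  = 0.4669 + 0.5218
  = 0.9887 bits
H(T) = -[(5/8)·log₂(5/8) + (3/8)·log₂(3/8)]
  = 0.4238 + 0.5306
  = 0.9544 bits
H(S,T) = -[(45/128)·log₂(45/128) + (27/128)·log₂(27/128) + (35/128)·log₂(35/128) + (21/128)·log₂(21/128)]
  = 0.5302 + 0.4736 + 0.5115 + 0.4278
  = 1.9431 bits

I(S;T) = H(S) + H(T) - H(S,T)
  = 0.9887 + 0.9544 - 1.9431
  = 0.0000 bits

Distribution 2 (A, B):
Marginal P(A) (row sums):
  P(A=0) = 5/24 + 1/8 + 1/6 = 1/2
  P(A=1) = 5/36 + 1/12 + 1/9 = 1/3
  P(A=2) = 5/72 + 1/24 + 1/18 = 1/6
Marginal P(B) (column sums):
  P(B=0) = 5/24 + 5/36 + 5/72 = 5/12
  P(B=1) = 1/8 + 1/12 + 1/24 = 1/4
  P(B=2) = 1/6 + 1/9 + 1/18 = 1/3

H(A) = -[(1/2)·log₂(1/2) + (1/3)·log₂(1/3) + (1/6)·log₂(1/6)]
  = 0.5000 + 0.5283 + 0.4308
  = 1.4591 bits
H(B) = -[(5/12)·log₂(5/12) + (1/4)·log₂(1/4) + (1/3)·log₂(1/3)]
  = 0.5263 + 0.5000 + 0.5283
  = 1.5546 bits
H(A,B) = -[(5/24)·log₂(5/24) + (1/8)·log₂(1/8) + (1/6)·log₂(1/6) + (5/36)·log₂(5/36) + (1/12)·log₂(1/12) + (1/9)·log₂(1/9) + (5/72)·log₂(5/72) + (1/24)·log₂(1/24) + (1/18)·log₂(1/18)]
  = 0.4715 + 0.3750 + 0.4308 + 0.3956 + 0.2987 + 0.3522 + 0.2672 + 0.1910 + 0.2317
  = 3.0137 bits

I(A;B) = H(A) + H(B) - H(A,B)
  = 1.4591 + 1.5546 - 3.0137
  = 0.0000 bits

Both joint tables factor as the product of their marginals, so I(S;T) = I(A;B) = 0 bits: neither is larger (both pairs are independent).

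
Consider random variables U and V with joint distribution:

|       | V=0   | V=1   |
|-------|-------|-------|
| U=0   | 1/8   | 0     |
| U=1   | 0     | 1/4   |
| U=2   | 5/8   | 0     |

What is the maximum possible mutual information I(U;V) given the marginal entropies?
The upper bound on mutual information is I(U;V) ≤ min(H(U), H(V)).

Marginal P(U) (row sums):
  P(U=0) = 1/8 + 0 = 1/8
  P(U=1) = 0 + 1/4 = 1/4
  P(U=2) = 5/8 + 0 = 5/8
Marginal P(V) (column sums):
  P(V=0) = 1/8 + 0 + 5/8 = 3/4
  P(V=1) = 0 + 1/4 + 0 = 1/4

H(U) = -[(1/8)·log₂(1/8) + (1/4)·log₂(1/4) + (5/8)·log₂(5/8)]
  = 0.3750 + 0.5000 + 0.4238
  = 1.2988 bits
H(V) = -[(3/4)·log₂(3/4) + (1/4)·log₂(1/4)]
  = 0.3113 + 0.5000
  = 0.8113 bits

Maximum possible I(U;V) = min(1.2988, 0.8113) = 0.8113 bits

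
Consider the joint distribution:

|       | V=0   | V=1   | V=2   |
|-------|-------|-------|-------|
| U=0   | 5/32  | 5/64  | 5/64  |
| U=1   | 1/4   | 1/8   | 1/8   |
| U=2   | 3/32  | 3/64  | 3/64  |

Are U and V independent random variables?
Marginal P(U) (row sums):
  P(U=0) = 5/32 + 5/64 + 5/64 = 5/16
  P(U=1) = 1/4 + 1/8 + 1/8 = 1/2
  P(U=2) = 3/32 + 3/64 + 3/64 = 3/16
Marginal P(V) (column sums):
  P(V=0) = 5/32 + 1/4 + 3/32 = 1/2
  P(V=1) = 5/64 + 1/8 + 3/64 = 1/4
  P(V=2) = 5/64 + 1/8 + 3/64 = 1/4

U and V are independent iff P(U=i,V=j) = P(U=i)·P(V=j) for every cell.
  P(U=0)·P(V=0) = 5/16 × 1/2 = 5/32 = P(U=0,V=0) ✓
  P(U=0)·P(V=1) = 5/16 × 1/4 = 5/64 = P(U=0,V=1) ✓
  P(U=0)·P(V=2) = 5/16 × 1/4 = 5/64 = P(U=0,V=2) ✓
  P(U=1)·P(V=0) = 1/2 × 1/2 = 1/4 = P(U=1,V=0) ✓
  P(U=1)·P(V=1) = 1/2 × 1/4 = 1/8 = P(U=1,V=1) ✓
  P(U=1)·P(V=2) = 1/2 × 1/4 = 1/8 = P(U=1,V=2) ✓
  P(U=2)·P(V=0) = 3/16 × 1/2 = 3/32 = P(U=2,V=0) ✓
  P(U=2)·P(V=1) = 3/16 × 1/4 = 3/64 = P(U=2,V=1) ✓
  P(U=2)·P(V=2) = 3/16 × 1/4 = 3/64 = P(U=2,V=2) ✓

Yes, U and V are independent: every cell factors, so I(U;V) = 0 bits.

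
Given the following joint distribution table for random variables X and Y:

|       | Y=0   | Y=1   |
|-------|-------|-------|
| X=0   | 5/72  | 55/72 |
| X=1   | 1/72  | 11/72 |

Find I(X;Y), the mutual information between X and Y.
Marginal P(X) (row sums):
  P(X=0) = 5/72 + 55/72 = 5/6
  P(X=1) = 1/72 + 11/72 = 1/6
Marginal P(Y) (column sums):
  P(Y=0) = 5/72 + 1/72 = 1/12
  P(Y=1) = 55/72 + 11/72 = 11/12

H(X) = -[(5/6)·log₂(5/6) + (1/6)·log₂(1/6)]
  = 0.2192 + 0.4308
  = 0.6500 bits
H(Y) = -[(1/12)·log₂(1/12) + (11/12)·log₂(11/12)]
  = 0.2987 + 0.1151
  = 0.4138 bits
H(X,Y) = -[(5/72)·log₂(5/72) + (55/72)·log₂(55/72) + (1/72)·log₂(1/72) + (11/72)·log₂(11/72)]
  = 0.2672 + 0.2968 + 0.0857 + 0.4141
  = 1.0638 bits

I(X;Y) = H(X) + H(Y) - H(X,Y)
  = 0.6500 + 0.4138 - 1.0638
  = 0.0000 bits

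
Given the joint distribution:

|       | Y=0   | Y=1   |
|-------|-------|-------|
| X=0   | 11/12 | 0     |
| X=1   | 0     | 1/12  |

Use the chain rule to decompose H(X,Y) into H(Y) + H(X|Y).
By the chain rule: H(X,Y) = H(Y) + H(X|Y)

Marginal P(Y) (column sums):
  P(Y=0) = 11/12 + 0 = 11/12
  P(Y=1) = 0 + 1/12 = 1/12
H(Y) = -[(11/12)·log₂(11/12) + (1/12)·log₂(1/12)]
  = 0.1151 + 0.2987
  = 0.4138 bits
H(X|Y) = -Σ P(X,Y)·log₂ P(X|Y), where P(X|Y) = P(X,Y) / P(Y)
  (cells with P(X,Y) = 0 contribute 0)
  (X=0,Y=0): P(X|Y) = (11/12)/(11/12) = 1;  -(11/12)·log₂(1) = 0.0000
  (X=1,Y=1): P(X|Y) = (1/12)/(1/12) = 1;  -(1/12)·log₂(1) = 0.0000
H(X|Y) = 0.0000 + 0.0000
  = 0.0000 bits

H(X,Y) = H(Y) + H(X|Y) = 0.4138 + 0.0000 = 0.4138 bits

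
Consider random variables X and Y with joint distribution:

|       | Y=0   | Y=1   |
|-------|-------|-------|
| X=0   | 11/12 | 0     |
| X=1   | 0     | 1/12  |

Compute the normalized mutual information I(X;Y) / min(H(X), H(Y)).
Marginal P(X) (row sums):
  P(X=0) = 11/12 + 0 = 11/12
  P(X=1) = 0 + 1/12 = 1/12
Marginal P(Y) (column sums):
  P(Y=0) = 11/12 + 0 = 11/12
  P(Y=1) = 0 + 1/12 = 1/12

H(X) = -[(11/12)·log₂(11/12) + (1/12)·log₂(1/12)]
  = 0.1151 + 0.2987
  = 0.4138 bits
H(Y) = -[(11/12)·log₂(11/12) + (1/12)·log₂(1/12)]
  = 0.1151 + 0.2987
  = 0.4138 bits
H(X,Y) = -[(11/12)·log₂(11/12) + (1/12)·log₂(1/12)]
  = 0.1151 + 0.2987
  = 0.4138 bits

I(X;Y) = H(X) + H(Y) - H(X,Y)
  = 0.4138 + 0.4138 - 0.4138
  = 0.4138 bits

min(H(X), H(Y)) = min(0.4138, 0.4138) = 0.4138 bits
Normalized MI = 0.4138 / 0.4138 = 1.0000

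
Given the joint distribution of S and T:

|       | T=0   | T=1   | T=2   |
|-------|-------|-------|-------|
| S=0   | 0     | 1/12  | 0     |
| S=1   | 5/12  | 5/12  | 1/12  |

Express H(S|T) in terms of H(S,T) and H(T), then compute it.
H(S|T) = H(S,T) - H(T)

Marginal P(T) (column sums):
  P(T=0) = 0 + 5/12 = 5/12
  P(T=1) = 1/12 + 5/12 = 1/2
  P(T=2) = 0 + 1/12 = 1/12

H(S,T) = -[(1/12)·log₂(1/12) + (5/12)·log₂(5/12) + (5/12)·log₂(5/12) + (1/12)·log₂(1/12)]
  = 0.2987 + 0.5263 + 0.5263 + 0.2987
  = 1.6500 bits
H(T) = -[(5/12)·log₂(5/12) + (1/2)·log₂(1/2) + (1/12)·log₂(1/12)]
  = 0.5263 + 0.5000 + 0.2987
  = 1.3250 bits

H(S|T) = 1.6500 - 1.3250 = 0.3250 bits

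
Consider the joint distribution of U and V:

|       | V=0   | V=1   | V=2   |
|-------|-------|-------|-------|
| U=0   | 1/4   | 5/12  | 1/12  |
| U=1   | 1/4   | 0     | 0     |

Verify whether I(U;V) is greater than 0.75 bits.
Marginal P(U) (row sums):
  P(U=0) = 1/4 + 5/12 + 1/12 = 3/4
  P(U=1) = 1/4 + 0 + 0 = 1/4
Marginal P(V) (column sums):
  P(V=0) = 1/4 + 1/4 = 1/2
  P(V=1) = 5/12 + 0 = 5/12
  P(V=2) = 1/12 + 0 = 1/12

H(U) = -[(3/4)·log₂(3/4) + (1/4)·log₂(1/4)]
  = 0.3113 + 0.5000
  = 0.8113 bits
H(V) = -[(1/2)·log₂(1/2) + (5/12)·log₂(5/12) + (1/12)·log₂(1/12)]
  = 0.5000 + 0.5263 + 0.2987
  = 1.3250 bits
H(U,V) = -[(1/4)·log₂(1/4) + (5/12)·log₂(5/12) + (1/12)·log₂(1/12) + (1/4)·log₂(1/4)]
  = 0.5000 + 0.5263 + 0.2987 + 0.5000
  = 1.8250 bits

I(U;V) = H(U) + H(V) - H(U,V)
  = 0.8113 + 1.3250 - 1.8250
  = 0.3113 bits

No. I(U;V) = 0.3113 bits, which is ≤ 0.75 bits.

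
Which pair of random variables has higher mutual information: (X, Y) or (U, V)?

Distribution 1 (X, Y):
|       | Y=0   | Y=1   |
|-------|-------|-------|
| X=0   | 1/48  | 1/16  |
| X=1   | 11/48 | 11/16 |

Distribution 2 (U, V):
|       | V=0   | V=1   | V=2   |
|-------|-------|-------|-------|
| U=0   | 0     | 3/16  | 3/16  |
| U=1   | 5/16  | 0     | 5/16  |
Distribution 1 (X, Y):
Marginal P(X) (row sums):
  P(X=0) = 1/48 + 1/16 = 1/12
  P(X=1) = 11/48 + 11/16 = 11/12
Marginal P(Y) (column sums):
  P(Y=0) = 1/48 + 11/48 = 1/4
  P(Y=1) = 1/16 + 11/16 = 3/4

H(X) = -[(1/12)·log₂(1/12) + (11/12)·log₂(11/12)]
  = 0.2987 + 0.1151
  = 0.4138 bits
H(Y) = -[(1/4)·log₂(1/4) + (3/4)·log₂(3/4)]
  = 0.5000 + 0.3113
  = 0.8113 bits
H(X,Y) = -[(1/48)·log₂(1/48) + (1/16)·log₂(1/16) + (11/48)·log₂(11/48) + (11/16)·log₂(11/16)]
  = 0.1164 + 0.2500 + 0.4871 + 0.3716
  = 1.2251 bits

I(X;Y) = H(X) + H(Y) - H(X,Y)
  = 0.4138 + 0.8113 - 1.2251
  = 0.0000 bits

Distribution 2 (U, V):
Marginal P(U) (row sums):
  P(U=0) = 0 + 3/16 + 3/16 = 3/8
  P(U=1) = 5/16 + 0 + 5/16 = 5/8
Marginal P(V) (column sums):
  P(V=0) = 0 + 5/16 = 5/16
  P(V=1) = 3/16 + 0 = 3/16
  P(V=2) = 3/16 + 5/16 = 1/2

H(U) = -[(3/8)·log₂(3/8) + (5/8)·log₂(5/8)]
  = 0.5306 + 0.4238
  = 0.9544 bits
H(V) = -[(5/16)·log₂(5/16) + (3/16)·log₂(3/16) + (1/2)·log₂(1/2)]
  = 0.5244 + 0.4528 + 0.5000
  = 1.4772 bits
H(U,V) = -[(3/16)·log₂(3/16) + (3/16)·log₂(3/16) + (5/16)·log₂(5/16) + (5/16)·log₂(5/16)]
  = 0.4528 + 0.4528 + 0.5244 + 0.5244
  = 1.9544 bits

I(U;V) = H(U) + H(V) - H(U,V)
  = 0.9544 + 1.4772 - 1.9544
  = 0.4772 bits

I(U;V) = 0.4772 bits > I(X;Y) = 0.0000 bits, so (U, V) has the higher mutual information (stronger dependence).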